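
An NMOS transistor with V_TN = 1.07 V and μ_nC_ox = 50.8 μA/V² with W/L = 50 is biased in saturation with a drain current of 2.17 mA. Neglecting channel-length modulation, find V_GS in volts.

k_n = μ_nC_ox · (W/L) = 2.54 mA/V².
In saturation I_D = ½ k_n (V_GS − V_TN)², so V_GS − V_TN = √(2 I_D / k_n) = √(2 × 2.17 / 2.54) = 1.31 V.
V_GS = 1.07 + 1.31 = 2.38 V.

V_GS = 2.38 V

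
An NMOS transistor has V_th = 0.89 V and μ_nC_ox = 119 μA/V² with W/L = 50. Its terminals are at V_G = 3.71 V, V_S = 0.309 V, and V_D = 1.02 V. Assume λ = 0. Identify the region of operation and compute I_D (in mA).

Triode; I_D = 9.12 mA

V_GS = V_G − V_S = 3.71 − 0.309 = 3.4 V; V_DS = V_D − V_S = 1.02 − 0.309 = 0.711 V.
k_n = μ_nC_ox · (W/L) = 5.95 mA/V².
V_ov = V_GS − V_th = 3.4 − 0.89 = 2.51 V.
Since V_DS = 0.711 V < V_ov = 2.51 V, the device is in the triode region.
I_D = k_n [V_ov · V_DS − ½ V_DS²] = 5.95 × [2.51 × 0.711 − 0.5 × 0.711²] = 9.12 mA.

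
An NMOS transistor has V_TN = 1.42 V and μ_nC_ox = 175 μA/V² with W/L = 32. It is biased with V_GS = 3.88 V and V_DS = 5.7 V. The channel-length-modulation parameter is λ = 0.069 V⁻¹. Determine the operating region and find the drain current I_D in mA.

Saturation; I_D = 23.6 mA

k_n = μ_nC_ox · (W/L) = 5.6 mA/V².
V_ov = V_GS − V_TN = 3.88 − 1.42 = 2.46 V.
Since V_DS = 5.7 V ≥ V_ov = 2.46 V, the device is in saturation.
I_D = ½ k_n V_ov² (1 + λ V_DS) = 0.5 × 5.6 × 2.46² × (1 + 0.069 × 5.7) = 23.6 mA.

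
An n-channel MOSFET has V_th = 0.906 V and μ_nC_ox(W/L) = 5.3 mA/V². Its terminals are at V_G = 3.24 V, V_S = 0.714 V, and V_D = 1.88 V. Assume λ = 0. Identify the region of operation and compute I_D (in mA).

V_GS = V_G − V_S = 3.24 − 0.714 = 2.53 V; V_DS = V_D − V_S = 1.88 − 0.714 = 1.17 V.
V_ov = V_GS − V_th = 2.53 − 0.906 = 1.62 V.
Since V_DS = 1.17 V < V_ov = 1.62 V, the device is in the triode region.
I_D = k_n [V_ov · V_DS − ½ V_DS²] = 5.3 × [1.62 × 1.17 − 0.5 × 1.17²] = 6.41 mA.

Triode; I_D = 6.41 mA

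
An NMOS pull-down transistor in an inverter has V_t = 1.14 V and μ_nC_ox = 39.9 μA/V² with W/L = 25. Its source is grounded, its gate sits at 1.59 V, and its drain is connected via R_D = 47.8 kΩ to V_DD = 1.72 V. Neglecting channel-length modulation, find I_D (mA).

V_GS = V_G = 1.59 V, so V_ov = 1.59 − 1.14 = 0.45 V.
k_n = μ_nC_ox · (W/L) = 0.9975 mA/V².
Assume saturation: I_D = ½ k_n V_ov² = 0.5 × 0.9975 × 0.45² = 0.101 mA, giving V_DS = V_DD − I_D R_D = 1.72 − 0.101 × 47.8 = -3.11 V.
But -3.11 V < V_ov = 0.45 V, so the device is actually in triode.
In triode I_D = k_n[V_ov V_DS − ½ V_DS²] and I_D = (V_DD − V_DS)/R_D. Equating: 23.8 V_DS² − 22.46 V_DS + 1.72 = 0, giving V_DS = 0.0841 V (the root below V_ov).
I_D = (1.72 − 0.0841) / 47.8 = 0.0342 mA.

I_D = 0.0342 mA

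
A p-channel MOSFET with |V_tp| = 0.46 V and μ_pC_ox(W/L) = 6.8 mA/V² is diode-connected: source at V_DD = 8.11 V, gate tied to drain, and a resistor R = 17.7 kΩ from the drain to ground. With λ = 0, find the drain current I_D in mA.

I_D = 0.413 mA

With gate tied to drain, V_SG = V_SD ≥ V_SG − |V_tp|, so the device is in saturation.
KCL at the drain: ½ k_p (V_SG − |V_tp|)² = (V_DD − V_SG)/R.
Let x = V_SG − 0.46. Then 60.2 x² + x − 7.65 = 0, giving x = 0.348 V (positive root), so V_SG = 0.808 V.
I_D = (V_DD − V_SG)/R = (8.11 − 0.808) / 17.7 = 0.413 mA.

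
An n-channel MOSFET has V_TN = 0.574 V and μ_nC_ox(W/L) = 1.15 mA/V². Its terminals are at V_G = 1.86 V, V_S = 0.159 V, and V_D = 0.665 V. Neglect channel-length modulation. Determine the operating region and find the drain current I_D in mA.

V_GS = V_G − V_S = 1.86 − 0.159 = 1.7 V; V_DS = V_D − V_S = 0.665 − 0.159 = 0.506 V.
V_ov = V_GS − V_TN = 1.7 − 0.574 = 1.13 V.
Since V_DS = 0.506 V < V_ov = 1.13 V, the device is in the triode region.
I_D = k_n [V_ov · V_DS − ½ V_DS²] = 1.15 × [1.13 × 0.506 − 0.5 × 0.506²] = 0.509 mA.

Triode; I_D = 0.509 mA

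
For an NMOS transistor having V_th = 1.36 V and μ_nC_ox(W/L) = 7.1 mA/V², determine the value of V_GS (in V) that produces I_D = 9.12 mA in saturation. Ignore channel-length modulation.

V_GS = 2.96 V

In saturation I_D = ½ k_n (V_GS − V_th)², so V_GS − V_th = √(2 I_D / k_n) = √(2 × 9.12 / 7.1) = 1.6 V.
V_GS = 1.36 + 1.6 = 2.96 V.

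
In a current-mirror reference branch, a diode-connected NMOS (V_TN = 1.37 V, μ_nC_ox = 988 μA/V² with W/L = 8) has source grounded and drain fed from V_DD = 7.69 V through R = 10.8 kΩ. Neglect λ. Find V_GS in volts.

With gate tied to drain, V_GS = V_DS ≥ V_GS − V_TN, so the device is in saturation.
k_n = μ_nC_ox · (W/L) = 7.904 mA/V².
KCL at the drain: ½ k_n (V_GS − V_TN)² = (V_DD − V_GS)/R.
Let x = V_GS − 1.37. Then 42.7 x² + x − 6.32 = 0, giving x = 0.373 V (positive root), so V_GS = 1.74 V.
I_D = (V_DD − V_GS)/R = (7.69 − 1.74) / 10.8 = 0.551 mA.

V_GS = 1.74 V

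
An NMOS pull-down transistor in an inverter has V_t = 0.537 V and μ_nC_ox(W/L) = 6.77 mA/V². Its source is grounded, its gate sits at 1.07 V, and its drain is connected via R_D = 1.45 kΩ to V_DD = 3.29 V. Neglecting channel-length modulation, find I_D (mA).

I_D = 0.962 mA

V_GS = V_G = 1.07 V, so V_ov = 1.07 − 0.537 = 0.533 V.
Assume saturation: I_D = ½ k_n V_ov² = 0.5 × 6.77 × 0.533² = 0.962 mA, giving V_DS = V_DD − I_D R_D = 3.29 − 0.962 × 1.45 = 1.9 V.
V_DS = 1.9 V ≥ V_ov = 0.533 V, confirming saturation.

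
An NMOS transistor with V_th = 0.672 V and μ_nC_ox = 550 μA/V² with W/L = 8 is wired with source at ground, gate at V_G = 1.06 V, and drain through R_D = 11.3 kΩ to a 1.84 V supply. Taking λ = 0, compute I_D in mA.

V_GS = V_G = 1.06 V, so V_ov = 1.06 − 0.672 = 0.388 V.
k_n = μ_nC_ox · (W/L) = 4.4 mA/V².
Assume saturation: I_D = ½ k_n V_ov² = 0.5 × 4.4 × 0.388² = 0.331 mA, giving V_DS = V_DD − I_D R_D = 1.84 − 0.331 × 11.3 = -1.9 V.
But -1.9 V < V_ov = 0.388 V, so the device is actually in triode.
In triode I_D = k_n[V_ov V_DS − ½ V_DS²] and I_D = (V_DD − V_DS)/R_D. Equating: 24.9 V_DS² − 20.29 V_DS + 1.84 = 0, giving V_DS = 0.104 V (the root below V_ov).
I_D = (1.84 − 0.104) / 11.3 = 0.154 mA.

I_D = 0.154 mA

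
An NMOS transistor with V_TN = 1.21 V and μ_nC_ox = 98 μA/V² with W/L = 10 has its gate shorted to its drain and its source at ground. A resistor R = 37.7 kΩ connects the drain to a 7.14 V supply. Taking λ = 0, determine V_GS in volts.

With gate tied to drain, V_GS = V_DS ≥ V_GS − V_TN, so the device is in saturation.
k_n = μ_nC_ox · (W/L) = 0.98 mA/V².
KCL at the drain: ½ k_n (V_GS − V_TN)² = (V_DD − V_GS)/R.
Let x = V_GS − 1.21. Then 18.5 x² + x − 5.93 = 0, giving x = 0.54 V (positive root), so V_GS = 1.75 V.
I_D = (V_DD − V_GS)/R = (7.14 − 1.75) / 37.7 = 0.143 mA.

V_GS = 1.75 V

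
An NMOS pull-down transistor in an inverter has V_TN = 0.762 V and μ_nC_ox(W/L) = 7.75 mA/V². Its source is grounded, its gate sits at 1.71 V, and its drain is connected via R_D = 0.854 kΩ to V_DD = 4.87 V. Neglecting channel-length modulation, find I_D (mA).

I_D = 3.48 mA

V_GS = V_G = 1.71 V, so V_ov = 1.71 − 0.762 = 0.948 V.
Assume saturation: I_D = ½ k_n V_ov² = 0.5 × 7.75 × 0.948² = 3.48 mA, giving V_DS = V_DD − I_D R_D = 4.87 − 3.48 × 0.854 = 1.9 V.
V_DS = 1.9 V ≥ V_ov = 0.948 V, confirming saturation.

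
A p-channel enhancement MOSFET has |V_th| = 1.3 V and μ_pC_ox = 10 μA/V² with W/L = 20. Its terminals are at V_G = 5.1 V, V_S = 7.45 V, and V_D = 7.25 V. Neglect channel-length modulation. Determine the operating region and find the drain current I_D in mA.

V_SG = V_S − V_G = 7.45 − 5.1 = 2.35 V; V_SD = V_S − V_D = 7.45 − 7.25 = 0.2 V.
k_p = μ_pC_ox · (W/L) = 0.2 mA/V².
V_ov = V_SG − |V_th| = 2.35 − 1.3 = 1.05 V.
Since V_SD = 0.2 V < V_ov = 1.05 V, the device is in the triode region.
I_D = k_p [V_ov · V_SD − ½ V_SD²] = 0.2 × [1.05 × 0.2 − 0.5 × 0.2²] = 0.038 mA.

Triode; I_D = 0.0380 mA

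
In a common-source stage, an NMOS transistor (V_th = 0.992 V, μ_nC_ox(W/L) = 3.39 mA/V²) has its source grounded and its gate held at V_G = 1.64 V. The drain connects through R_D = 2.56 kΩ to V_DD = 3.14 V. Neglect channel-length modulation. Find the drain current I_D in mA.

I_D = 0.712 mA

V_GS = V_G = 1.64 V, so V_ov = 1.64 − 0.992 = 0.648 V.
Assume saturation: I_D = ½ k_n V_ov² = 0.5 × 3.39 × 0.648² = 0.712 mA, giving V_DS = V_DD − I_D R_D = 3.14 − 0.712 × 2.56 = 1.32 V.
V_DS = 1.32 V ≥ V_ov = 0.648 V, confirming saturation.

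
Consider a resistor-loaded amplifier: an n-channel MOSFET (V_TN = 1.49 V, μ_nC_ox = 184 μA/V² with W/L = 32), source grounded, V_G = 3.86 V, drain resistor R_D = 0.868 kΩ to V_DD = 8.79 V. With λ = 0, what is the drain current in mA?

I_D = 9.21 mA

V_GS = V_G = 3.86 V, so V_ov = 3.86 − 1.49 = 2.37 V.
k_n = μ_nC_ox · (W/L) = 5.888 mA/V².
Assume saturation: I_D = ½ k_n V_ov² = 0.5 × 5.888 × 2.37² = 16.5 mA, giving V_DS = V_DD − I_D R_D = 8.79 − 16.5 × 0.868 = -5.56 V.
But -5.56 V < V_ov = 2.37 V, so the device is actually in triode.
In triode I_D = k_n[V_ov V_DS − ½ V_DS²] and I_D = (V_DD − V_DS)/R_D. Equating: 2.56 V_DS² − 13.11 V_DS + 8.79 = 0, giving V_DS = 0.793 V (the root below V_ov).
I_D = (8.79 − 0.793) / 0.868 = 9.21 mA.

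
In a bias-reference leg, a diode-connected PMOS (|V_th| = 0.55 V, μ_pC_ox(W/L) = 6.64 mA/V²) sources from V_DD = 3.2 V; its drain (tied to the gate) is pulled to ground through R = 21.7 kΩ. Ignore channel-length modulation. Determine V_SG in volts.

With gate tied to drain, V_SG = V_SD ≥ V_SG − |V_th|, so the device is in saturation.
KCL at the drain: ½ k_p (V_SG − |V_th|)² = (V_DD − V_SG)/R.
Let x = V_SG − 0.55. Then 72 x² + x − 2.65 = 0, giving x = 0.185 V (positive root), so V_SG = 0.735 V.
I_D = (V_DD − V_SG)/R = (3.2 − 0.735) / 21.7 = 0.114 mA.

V_SG = 0.735 V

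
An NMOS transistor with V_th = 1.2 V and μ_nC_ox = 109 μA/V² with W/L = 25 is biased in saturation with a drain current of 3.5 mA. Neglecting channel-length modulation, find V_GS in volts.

V_GS = 2.80 V

k_n = μ_nC_ox · (W/L) = 2.725 mA/V².
In saturation I_D = ½ k_n (V_GS − V_th)², so V_GS − V_th = √(2 I_D / k_n) = √(2 × 3.5 / 2.725) = 1.6 V.
V_GS = 1.2 + 1.6 = 2.8 V.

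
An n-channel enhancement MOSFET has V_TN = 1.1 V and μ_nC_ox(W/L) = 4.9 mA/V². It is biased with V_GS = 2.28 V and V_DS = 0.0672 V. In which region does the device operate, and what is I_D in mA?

V_ov = V_GS − V_TN = 2.28 − 1.1 = 1.18 V.
Since V_DS = 0.0672 V < V_ov = 1.18 V, the device is in the triode region.
I_D = k_n [V_ov · V_DS − ½ V_DS²] = 4.9 × [1.18 × 0.0672 − 0.5 × 0.0672²] = 0.377 mA.

Triode; I_D = 0.377 mA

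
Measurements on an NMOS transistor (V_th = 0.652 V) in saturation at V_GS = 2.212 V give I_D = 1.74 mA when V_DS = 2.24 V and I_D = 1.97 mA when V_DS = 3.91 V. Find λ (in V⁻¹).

With V_GS fixed, I_D ∝ (1 + λ V_DS) in saturation, so I_D2/I_D1 = (1 + λ V_DS2)/(1 + λ V_DS1).
1.97/1.74 = 1.132 = (1 + 3.91 λ)/(1 + 2.24 λ).
Solving: λ (I_D1 V_DS2 − I_D2 V_DS1) = I_D2 − I_D1, so λ = (1.97 − 1.74) / (1.74 × 3.91 − 1.97 × 2.24) = 0.23 / 2.39 = 0.0962 V⁻¹.

λ = 0.0962 V⁻¹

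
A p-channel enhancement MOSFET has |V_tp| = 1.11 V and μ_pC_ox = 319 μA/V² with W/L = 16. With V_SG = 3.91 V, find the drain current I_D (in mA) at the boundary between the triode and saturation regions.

I_D = 20.0 mA

At the boundary V_SD = V_ov = V_SG − |V_tp| = 3.91 − 1.11 = 2.8 V.
k_p = μ_pC_ox · (W/L) = 5.104 mA/V².
I_D = ½ k_p V_ov² = 0.5 × 5.104 × 2.8² = 20 mA.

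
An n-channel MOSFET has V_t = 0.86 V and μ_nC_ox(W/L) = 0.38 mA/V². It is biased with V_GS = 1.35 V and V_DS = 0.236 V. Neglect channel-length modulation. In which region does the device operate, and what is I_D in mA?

V_ov = V_GS − V_t = 1.35 − 0.86 = 0.49 V.
Since V_DS = 0.236 V < V_ov = 0.49 V, the device is in the triode region.
I_D = k_n [V_ov · V_DS − ½ V_DS²] = 0.38 × [0.49 × 0.236 − 0.5 × 0.236²] = 0.0334 mA.

Triode; I_D = 0.0334 mA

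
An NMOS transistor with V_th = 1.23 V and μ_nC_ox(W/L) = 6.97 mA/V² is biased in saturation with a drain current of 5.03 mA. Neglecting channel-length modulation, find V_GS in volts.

In saturation I_D = ½ k_n (V_GS − V_th)², so V_GS − V_th = √(2 I_D / k_n) = √(2 × 5.03 / 6.97) = 1.2 V.
V_GS = 1.23 + 1.2 = 2.43 V.

V_GS = 2.43 V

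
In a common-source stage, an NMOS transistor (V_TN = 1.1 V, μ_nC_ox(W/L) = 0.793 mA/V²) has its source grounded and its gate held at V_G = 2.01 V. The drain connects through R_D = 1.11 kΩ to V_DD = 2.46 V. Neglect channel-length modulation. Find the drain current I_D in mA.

I_D = 0.328 mA

V_GS = V_G = 2.01 V, so V_ov = 2.01 − 1.1 = 0.91 V.
Assume saturation: I_D = ½ k_n V_ov² = 0.5 × 0.793 × 0.91² = 0.328 mA, giving V_DS = V_DD − I_D R_D = 2.46 − 0.328 × 1.11 = 2.1 V.
V_DS = 2.1 V ≥ V_ov = 0.91 V, confirming saturation.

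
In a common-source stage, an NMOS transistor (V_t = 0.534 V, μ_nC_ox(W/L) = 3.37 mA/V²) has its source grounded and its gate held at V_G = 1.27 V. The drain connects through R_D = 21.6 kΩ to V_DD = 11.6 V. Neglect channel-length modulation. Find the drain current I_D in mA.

I_D = 0.525 mA

V_GS = V_G = 1.27 V, so V_ov = 1.27 − 0.534 = 0.736 V.
Assume saturation: I_D = ½ k_n V_ov² = 0.5 × 3.37 × 0.736² = 0.913 mA, giving V_DS = V_DD − I_D R_D = 11.6 − 0.913 × 21.6 = -8.12 V.
But -8.12 V < V_ov = 0.736 V, so the device is actually in triode.
In triode I_D = k_n[V_ov V_DS − ½ V_DS²] and I_D = (V_DD − V_DS)/R_D. Equating: 36.4 V_DS² − 54.57 V_DS + 11.6 = 0, giving V_DS = 0.256 V (the root below V_ov).
I_D = (11.6 − 0.256) / 21.6 = 0.525 mA.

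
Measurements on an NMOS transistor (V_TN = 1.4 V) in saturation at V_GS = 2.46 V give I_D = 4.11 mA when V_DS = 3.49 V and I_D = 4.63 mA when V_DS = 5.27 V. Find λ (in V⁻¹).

λ = 0.0945 V⁻¹

With V_GS fixed, I_D ∝ (1 + λ V_DS) in saturation, so I_D2/I_D1 = (1 + λ V_DS2)/(1 + λ V_DS1).
4.63/4.11 = 1.127 = (1 + 5.27 λ)/(1 + 3.49 λ).
Solving: λ (I_D1 V_DS2 − I_D2 V_DS1) = I_D2 − I_D1, so λ = (4.63 − 4.11) / (4.11 × 5.27 − 4.63 × 3.49) = 0.52 / 5.5 = 0.0945 V⁻¹.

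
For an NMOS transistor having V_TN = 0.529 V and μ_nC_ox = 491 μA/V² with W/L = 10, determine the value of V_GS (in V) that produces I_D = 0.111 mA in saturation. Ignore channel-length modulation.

V_GS = 0.742 V

k_n = μ_nC_ox · (W/L) = 4.91 mA/V².
In saturation I_D = ½ k_n (V_GS − V_TN)², so V_GS − V_TN = √(2 I_D / k_n) = √(2 × 0.111 / 4.91) = 0.213 V.
V_GS = 0.529 + 0.213 = 0.742 V.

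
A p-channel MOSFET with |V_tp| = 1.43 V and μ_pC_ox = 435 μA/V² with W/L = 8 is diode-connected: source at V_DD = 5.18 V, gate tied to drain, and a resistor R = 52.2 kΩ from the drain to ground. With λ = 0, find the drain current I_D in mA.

I_D = 0.0681 mA

With gate tied to drain, V_SG = V_SD ≥ V_SG − |V_tp|, so the device is in saturation.
k_p = μ_pC_ox · (W/L) = 3.48 mA/V².
KCL at the drain: ½ k_p (V_SG − |V_tp|)² = (V_DD − V_SG)/R.
Let x = V_SG − 1.43. Then 90.8 x² + x − 3.75 = 0, giving x = 0.198 V (positive root), so V_SG = 1.63 V.
I_D = (V_DD − V_SG)/R = (5.18 − 1.63) / 52.2 = 0.0681 mA.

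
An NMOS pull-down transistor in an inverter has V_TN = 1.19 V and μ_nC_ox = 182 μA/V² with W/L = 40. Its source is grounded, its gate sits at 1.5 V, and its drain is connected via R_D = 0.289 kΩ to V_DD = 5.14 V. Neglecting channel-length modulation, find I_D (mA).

V_GS = V_G = 1.5 V, so V_ov = 1.5 − 1.19 = 0.31 V.
k_n = μ_nC_ox · (W/L) = 7.28 mA/V².
Assume saturation: I_D = ½ k_n V_ov² = 0.5 × 7.28 × 0.31² = 0.35 mA, giving V_DS = V_DD − I_D R_D = 5.14 − 0.35 × 0.289 = 5.04 V.
V_DS = 5.04 V ≥ V_ov = 0.31 V, confirming saturation.

I_D = 0.350 mA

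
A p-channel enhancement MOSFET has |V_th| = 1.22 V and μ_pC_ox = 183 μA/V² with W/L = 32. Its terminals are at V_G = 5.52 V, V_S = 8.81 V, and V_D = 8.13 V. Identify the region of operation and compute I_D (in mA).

V_SG = V_S − V_G = 8.81 − 5.52 = 3.29 V; V_SD = V_S − V_D = 8.81 − 8.13 = 0.68 V.
k_p = μ_pC_ox · (W/L) = 5.856 mA/V².
V_ov = V_SG − |V_th| = 3.29 − 1.22 = 2.07 V.
Since V_SD = 0.68 V < V_ov = 2.07 V, the device is in the triode region.
I_D = k_p [V_ov · V_SD − ½ V_SD²] = 5.856 × [2.07 × 0.68 − 0.5 × 0.68²] = 6.89 mA.

Triode; I_D = 6.89 mA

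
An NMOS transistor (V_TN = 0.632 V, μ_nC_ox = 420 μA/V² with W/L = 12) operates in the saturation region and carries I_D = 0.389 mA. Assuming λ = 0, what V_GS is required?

k_n = μ_nC_ox · (W/L) = 5.04 mA/V².
In saturation I_D = ½ k_n (V_GS − V_TN)², so V_GS − V_TN = √(2 I_D / k_n) = √(2 × 0.389 / 5.04) = 0.393 V.
V_GS = 0.632 + 0.393 = 1.02 V.

V_GS = 1.02 V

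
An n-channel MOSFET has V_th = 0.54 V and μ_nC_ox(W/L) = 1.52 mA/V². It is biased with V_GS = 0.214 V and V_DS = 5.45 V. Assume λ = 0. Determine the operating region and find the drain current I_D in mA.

Cutoff; I_D = 0 mA

V_GS = 0.214 V < V_th = 0.54 V, so the transistor is in cutoff.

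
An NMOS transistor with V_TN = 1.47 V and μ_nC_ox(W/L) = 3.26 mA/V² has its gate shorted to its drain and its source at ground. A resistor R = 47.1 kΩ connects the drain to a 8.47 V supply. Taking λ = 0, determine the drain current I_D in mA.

I_D = 0.142 mA

With gate tied to drain, V_GS = V_DS ≥ V_GS − V_TN, so the device is in saturation.
KCL at the drain: ½ k_n (V_GS − V_TN)² = (V_DD − V_GS)/R.
Let x = V_GS − 1.47. Then 76.8 x² + x − 7 = 0, giving x = 0.296 V (positive root), so V_GS = 1.77 V.
I_D = (V_DD − V_GS)/R = (8.47 − 1.77) / 47.1 = 0.142 mA.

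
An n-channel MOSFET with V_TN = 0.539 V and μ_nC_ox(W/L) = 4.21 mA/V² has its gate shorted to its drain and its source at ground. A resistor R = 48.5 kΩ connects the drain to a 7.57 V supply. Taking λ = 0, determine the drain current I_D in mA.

With gate tied to drain, V_GS = V_DS ≥ V_GS − V_TN, so the device is in saturation.
KCL at the drain: ½ k_n (V_GS − V_TN)² = (V_DD − V_GS)/R.
Let x = V_GS − 0.539. Then 102 x² + x − 7.031 = 0, giving x = 0.258 V (positive root), so V_GS = 0.797 V.
I_D = (V_DD − V_GS)/R = (7.57 − 0.797) / 48.5 = 0.14 mA.

I_D = 0.140 mA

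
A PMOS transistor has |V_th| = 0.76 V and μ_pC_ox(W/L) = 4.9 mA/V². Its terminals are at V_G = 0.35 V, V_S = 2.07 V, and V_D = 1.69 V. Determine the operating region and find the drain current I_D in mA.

V_SG = V_S − V_G = 2.07 − 0.35 = 1.72 V; V_SD = V_S − V_D = 2.07 − 1.69 = 0.38 V.
V_ov = V_SG − |V_th| = 1.72 − 0.76 = 0.96 V.
Since V_SD = 0.38 V < V_ov = 0.96 V, the device is in the triode region.
I_D = k_p [V_ov · V_SD − ½ V_SD²] = 4.9 × [0.96 × 0.38 − 0.5 × 0.38²] = 1.43 mA.

Triode; I_D = 1.43 mA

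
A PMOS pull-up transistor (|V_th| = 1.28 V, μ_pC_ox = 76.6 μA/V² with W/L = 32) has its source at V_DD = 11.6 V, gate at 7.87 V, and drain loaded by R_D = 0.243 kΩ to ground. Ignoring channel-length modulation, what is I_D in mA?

I_D = 7.36 mA

V_SG = V_DD − V_G = 11.6 − 7.87 = 3.73 V, so V_ov = 3.73 − 1.28 = 2.45 V.
k_p = μ_pC_ox · (W/L) = 2.451 mA/V².
Assume saturation: I_D = ½ k_p V_ov² = 0.5 × 2.451 × 2.45² = 7.36 mA, giving V_SD = V_DD − I_D R_D = 11.6 − 7.36 × 0.243 = 9.81 V.
V_SD = 9.81 V ≥ V_ov = 2.45 V, confirming saturation.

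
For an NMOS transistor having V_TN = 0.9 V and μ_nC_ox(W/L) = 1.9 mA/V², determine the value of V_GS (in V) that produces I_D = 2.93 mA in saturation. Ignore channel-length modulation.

V_GS = 2.66 V

In saturation I_D = ½ k_n (V_GS − V_TN)², so V_GS − V_TN = √(2 I_D / k_n) = √(2 × 2.93 / 1.9) = 1.76 V.
V_GS = 0.9 + 1.76 = 2.66 V.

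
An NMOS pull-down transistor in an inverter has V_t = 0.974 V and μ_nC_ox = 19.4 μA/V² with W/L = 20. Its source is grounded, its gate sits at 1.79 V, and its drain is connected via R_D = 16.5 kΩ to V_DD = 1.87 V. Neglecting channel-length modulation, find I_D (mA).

I_D = 0.0908 mA

V_GS = V_G = 1.79 V, so V_ov = 1.79 − 0.974 = 0.816 V.
k_n = μ_nC_ox · (W/L) = 0.388 mA/V².
Assume saturation: I_D = ½ k_n V_ov² = 0.5 × 0.388 × 0.816² = 0.129 mA, giving V_DS = V_DD − I_D R_D = 1.87 − 0.129 × 16.5 = -0.261 V.
But -0.261 V < V_ov = 0.816 V, so the device is actually in triode.
In triode I_D = k_n[V_ov V_DS − ½ V_DS²] and I_D = (V_DD − V_DS)/R_D. Equating: 3.2 V_DS² − 6.224 V_DS + 1.87 = 0, giving V_DS = 0.371 V (the root below V_ov).
I_D = (1.87 − 0.371) / 16.5 = 0.0908 mA.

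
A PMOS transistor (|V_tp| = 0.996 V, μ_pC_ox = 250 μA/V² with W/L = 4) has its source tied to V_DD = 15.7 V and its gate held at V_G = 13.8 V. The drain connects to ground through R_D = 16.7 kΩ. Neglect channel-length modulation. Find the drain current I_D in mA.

I_D = 0.409 mA

V_SG = V_DD − V_G = 15.7 − 13.8 = 1.9 V, so V_ov = 1.9 − 0.996 = 0.904 V.
k_p = μ_pC_ox · (W/L) = 1 mA/V².
Assume saturation: I_D = ½ k_p V_ov² = 0.5 × 1 × 0.904² = 0.409 mA, giving V_SD = V_DD − I_D R_D = 15.7 − 0.409 × 16.7 = 8.88 V.
V_SD = 8.88 V ≥ V_ov = 0.904 V, confirming saturation.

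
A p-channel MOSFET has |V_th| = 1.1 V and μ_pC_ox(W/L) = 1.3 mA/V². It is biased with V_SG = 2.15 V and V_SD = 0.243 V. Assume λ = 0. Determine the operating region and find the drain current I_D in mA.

V_ov = V_SG − |V_th| = 2.15 − 1.1 = 1.05 V.
Since V_SD = 0.243 V < V_ov = 1.05 V, the device is in the triode region.
I_D = k_p [V_ov · V_SD − ½ V_SD²] = 1.3 × [1.05 × 0.243 − 0.5 × 0.243²] = 0.293 mA.

Triode; I_D = 0.293 mA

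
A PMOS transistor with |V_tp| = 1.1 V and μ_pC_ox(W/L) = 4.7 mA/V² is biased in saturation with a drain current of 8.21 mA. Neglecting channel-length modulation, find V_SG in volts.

V_SG = 2.97 V

In saturation I_D = ½ k_p (V_SG − |V_tp|)², so V_SG − |V_tp| = √(2 I_D / k_p) = √(2 × 8.21 / 4.7) = 1.87 V.
V_SG = 1.1 + 1.87 = 2.97 V.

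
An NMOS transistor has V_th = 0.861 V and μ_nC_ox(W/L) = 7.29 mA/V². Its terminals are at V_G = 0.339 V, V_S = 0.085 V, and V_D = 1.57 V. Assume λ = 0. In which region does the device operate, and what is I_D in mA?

V_GS = V_G − V_S = 0.339 − 0.085 = 0.254 V; V_DS = V_D − V_S = 1.57 − 0.085 = 1.49 V.
V_GS = 0.254 V < V_th = 0.861 V, so the transistor is in cutoff.

Cutoff; I_D = 0 mA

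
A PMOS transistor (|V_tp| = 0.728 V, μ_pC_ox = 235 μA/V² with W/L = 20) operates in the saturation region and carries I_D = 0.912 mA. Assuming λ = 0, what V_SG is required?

k_p = μ_pC_ox · (W/L) = 4.7 mA/V².
In saturation I_D = ½ k_p (V_SG − |V_tp|)², so V_SG − |V_tp| = √(2 I_D / k_p) = √(2 × 0.912 / 4.7) = 0.623 V.
V_SG = 0.728 + 0.623 = 1.35 V.

V_SG = 1.35 V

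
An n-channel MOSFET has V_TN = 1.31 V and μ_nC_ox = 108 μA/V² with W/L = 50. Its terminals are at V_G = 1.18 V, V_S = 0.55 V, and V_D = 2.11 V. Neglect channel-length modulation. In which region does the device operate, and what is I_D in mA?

V_GS = V_G − V_S = 1.18 − 0.55 = 0.63 V; V_DS = V_D − V_S = 2.11 − 0.55 = 1.56 V.
V_GS = 0.63 V < V_TN = 1.31 V, so the transistor is in cutoff.

Cutoff; I_D = 0 mA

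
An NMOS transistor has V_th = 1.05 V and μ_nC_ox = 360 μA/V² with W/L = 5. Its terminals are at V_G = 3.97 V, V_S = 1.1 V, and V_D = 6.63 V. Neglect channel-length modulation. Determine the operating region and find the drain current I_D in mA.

V_GS = V_G − V_S = 3.97 − 1.1 = 2.87 V; V_DS = V_D − V_S = 6.63 − 1.1 = 5.53 V.
k_n = μ_nC_ox · (W/L) = 1.8 mA/V².
V_ov = V_GS − V_th = 2.87 − 1.05 = 1.82 V.
Since V_DS = 5.53 V ≥ V_ov = 1.82 V, the device is in saturation.
I_D = ½ k_n V_ov² = 0.5 × 1.8 × 1.82² = 2.98 mA.

Saturation; I_D = 2.98 mA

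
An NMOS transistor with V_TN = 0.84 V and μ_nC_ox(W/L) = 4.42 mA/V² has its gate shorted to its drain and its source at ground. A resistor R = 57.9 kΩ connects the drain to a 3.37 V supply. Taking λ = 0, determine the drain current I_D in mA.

I_D = 0.0413 mA

With gate tied to drain, V_GS = V_DS ≥ V_GS − V_TN, so the device is in saturation.
KCL at the drain: ½ k_n (V_GS − V_TN)² = (V_DD − V_GS)/R.
Let x = V_GS − 0.84. Then 128 x² + x − 2.53 = 0, giving x = 0.137 V (positive root), so V_GS = 0.977 V.
I_D = (V_DD − V_GS)/R = (3.37 − 0.977) / 57.9 = 0.0413 mA.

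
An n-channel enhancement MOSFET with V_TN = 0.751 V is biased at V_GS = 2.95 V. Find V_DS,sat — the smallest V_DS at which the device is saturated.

V_DS,sat = 2.20 V

The boundary between triode and saturation is V_DS = V_GS − V_TN = V_ov.
V_ov = 2.95 − 0.751 = 2.2 V.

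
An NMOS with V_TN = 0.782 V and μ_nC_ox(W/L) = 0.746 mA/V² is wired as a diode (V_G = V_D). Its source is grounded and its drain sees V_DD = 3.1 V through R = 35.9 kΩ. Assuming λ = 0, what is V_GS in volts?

V_GS = 1.16 V

With gate tied to drain, V_GS = V_DS ≥ V_GS − V_TN, so the device is in saturation.
KCL at the drain: ½ k_n (V_GS − V_TN)² = (V_DD − V_GS)/R.
Let x = V_GS − 0.782. Then 13.4 x² + x − 2.318 = 0, giving x = 0.38 V (positive root), so V_GS = 1.16 V.
I_D = (V_DD − V_GS)/R = (3.1 − 1.16) / 35.9 = 0.054 mA.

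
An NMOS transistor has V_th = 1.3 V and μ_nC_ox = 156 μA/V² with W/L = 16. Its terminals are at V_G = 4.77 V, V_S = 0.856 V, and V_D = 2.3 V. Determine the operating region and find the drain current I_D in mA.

Triode; I_D = 6.82 mA

V_GS = V_G − V_S = 4.77 − 0.856 = 3.91 V; V_DS = V_D − V_S = 2.3 − 0.856 = 1.44 V.
k_n = μ_nC_ox · (W/L) = 2.496 mA/V².
V_ov = V_GS − V_th = 3.91 − 1.3 = 2.61 V.
Since V_DS = 1.44 V < V_ov = 2.61 V, the device is in the triode region.
I_D = k_n [V_ov · V_DS − ½ V_DS²] = 2.496 × [2.61 × 1.44 − 0.5 × 1.44²] = 6.82 mA.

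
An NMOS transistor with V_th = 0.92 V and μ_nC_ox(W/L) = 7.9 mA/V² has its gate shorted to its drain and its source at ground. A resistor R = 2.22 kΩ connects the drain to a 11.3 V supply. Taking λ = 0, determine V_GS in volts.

V_GS = 1.95 V

With gate tied to drain, V_GS = V_DS ≥ V_GS − V_th, so the device is in saturation.
KCL at the drain: ½ k_n (V_GS − V_th)² = (V_DD − V_GS)/R.
Let x = V_GS − 0.92. Then 8.77 x² + x − 10.38 = 0, giving x = 1.03 V (positive root), so V_GS = 1.95 V.
I_D = (V_DD − V_GS)/R = (11.3 − 1.95) / 2.22 = 4.21 mA.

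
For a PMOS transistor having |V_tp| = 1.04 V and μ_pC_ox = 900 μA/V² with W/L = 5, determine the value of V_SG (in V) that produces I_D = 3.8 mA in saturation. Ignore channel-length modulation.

k_p = μ_pC_ox · (W/L) = 4.5 mA/V².
In saturation I_D = ½ k_p (V_SG − |V_tp|)², so V_SG − |V_tp| = √(2 I_D / k_p) = √(2 × 3.8 / 4.5) = 1.3 V.
V_SG = 1.04 + 1.3 = 2.34 V.

V_SG = 2.34 V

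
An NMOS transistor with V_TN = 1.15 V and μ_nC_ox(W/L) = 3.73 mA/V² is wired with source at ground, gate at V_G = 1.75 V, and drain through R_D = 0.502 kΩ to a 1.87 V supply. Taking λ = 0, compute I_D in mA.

I_D = 0.671 mA

V_GS = V_G = 1.75 V, so V_ov = 1.75 − 1.15 = 0.6 V.
Assume saturation: I_D = ½ k_n V_ov² = 0.5 × 3.73 × 0.6² = 0.671 mA, giving V_DS = V_DD − I_D R_D = 1.87 − 0.671 × 0.502 = 1.53 V.
V_DS = 1.53 V ≥ V_ov = 0.6 V, confirming saturation.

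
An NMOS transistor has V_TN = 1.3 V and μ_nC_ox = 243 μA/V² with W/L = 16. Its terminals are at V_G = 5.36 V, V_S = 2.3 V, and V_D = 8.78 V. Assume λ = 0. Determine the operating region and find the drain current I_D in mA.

V_GS = V_G − V_S = 5.36 − 2.3 = 3.06 V; V_DS = V_D − V_S = 8.78 − 2.3 = 6.48 V.
k_n = μ_nC_ox · (W/L) = 3.888 mA/V².
V_ov = V_GS − V_TN = 3.06 − 1.3 = 1.76 V.
Since V_DS = 6.48 V ≥ V_ov = 1.76 V, the device is in saturation.
I_D = ½ k_n V_ov² = 0.5 × 3.888 × 1.76² = 6.02 mA.

Saturation; I_D = 6.02 mA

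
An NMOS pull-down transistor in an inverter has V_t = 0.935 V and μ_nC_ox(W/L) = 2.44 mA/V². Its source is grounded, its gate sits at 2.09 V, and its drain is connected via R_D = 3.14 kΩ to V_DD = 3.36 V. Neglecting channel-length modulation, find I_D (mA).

V_GS = V_G = 2.09 V, so V_ov = 2.09 − 0.935 = 1.15 V.
Assume saturation: I_D = ½ k_n V_ov² = 0.5 × 2.44 × 1.15² = 1.63 mA, giving V_DS = V_DD − I_D R_D = 3.36 − 1.63 × 3.14 = -1.75 V.
But -1.75 V < V_ov = 1.15 V, so the device is actually in triode.
In triode I_D = k_n[V_ov V_DS − ½ V_DS²] and I_D = (V_DD − V_DS)/R_D. Equating: 3.83 V_DS² − 9.849 V_DS + 3.36 = 0, giving V_DS = 0.405 V (the root below V_ov).
I_D = (3.36 − 0.405) / 3.14 = 0.941 mA.

I_D = 0.941 mA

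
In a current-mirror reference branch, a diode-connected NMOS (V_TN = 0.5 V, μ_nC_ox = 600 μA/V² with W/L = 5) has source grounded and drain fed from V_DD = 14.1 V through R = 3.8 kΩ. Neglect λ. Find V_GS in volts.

With gate tied to drain, V_GS = V_DS ≥ V_GS − V_TN, so the device is in saturation.
k_n = μ_nC_ox · (W/L) = 3 mA/V².
KCL at the drain: ½ k_n (V_GS − V_TN)² = (V_DD − V_GS)/R.
Let x = V_GS − 0.5. Then 5.7 x² + x − 13.6 = 0, giving x = 1.46 V (positive root), so V_GS = 1.96 V.
I_D = (V_DD − V_GS)/R = (14.1 − 1.96) / 3.8 = 3.19 mA.

V_GS = 1.96 V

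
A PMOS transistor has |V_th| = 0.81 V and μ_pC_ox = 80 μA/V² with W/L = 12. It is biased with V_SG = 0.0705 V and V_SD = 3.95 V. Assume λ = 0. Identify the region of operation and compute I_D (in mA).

V_SG = 0.0705 V < |V_th| = 0.81 V, so the transistor is in cutoff.

Cutoff; I_D = 0 mA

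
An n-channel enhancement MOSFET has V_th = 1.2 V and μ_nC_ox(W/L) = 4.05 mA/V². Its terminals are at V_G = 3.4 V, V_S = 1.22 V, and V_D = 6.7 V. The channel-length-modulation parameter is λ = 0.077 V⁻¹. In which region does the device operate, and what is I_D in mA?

Saturation; I_D = 2.77 mA

V_GS = V_G − V_S = 3.4 − 1.22 = 2.18 V; V_DS = V_D − V_S = 6.7 − 1.22 = 5.48 V.
V_ov = V_GS − V_th = 2.18 − 1.2 = 0.98 V.
Since V_DS = 5.48 V ≥ V_ov = 0.98 V, the device is in saturation.
I_D = ½ k_n V_ov² (1 + λ V_DS) = 0.5 × 4.05 × 0.98² × (1 + 0.077 × 5.48) = 2.77 mA.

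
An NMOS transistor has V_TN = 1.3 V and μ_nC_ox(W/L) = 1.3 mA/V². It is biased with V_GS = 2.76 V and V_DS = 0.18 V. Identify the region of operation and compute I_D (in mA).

Triode; I_D = 0.321 mA

V_ov = V_GS − V_TN = 2.76 − 1.3 = 1.46 V.
Since V_DS = 0.18 V < V_ov = 1.46 V, the device is in the triode region.
I_D = k_n [V_ov · V_DS − ½ V_DS²] = 1.3 × [1.46 × 0.18 − 0.5 × 0.18²] = 0.321 mA.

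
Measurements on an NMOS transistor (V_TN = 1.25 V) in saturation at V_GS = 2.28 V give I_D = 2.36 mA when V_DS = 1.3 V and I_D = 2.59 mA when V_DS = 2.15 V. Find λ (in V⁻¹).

With V_GS fixed, I_D ∝ (1 + λ V_DS) in saturation, so I_D2/I_D1 = (1 + λ V_DS2)/(1 + λ V_DS1).
2.59/2.36 = 1.097 = (1 + 2.15 λ)/(1 + 1.3 λ).
Solving: λ (I_D1 V_DS2 − I_D2 V_DS1) = I_D2 − I_D1, so λ = (2.59 − 2.36) / (2.36 × 2.15 − 2.59 × 1.3) = 0.23 / 1.71 = 0.135 V⁻¹.

λ = 0.135 V⁻¹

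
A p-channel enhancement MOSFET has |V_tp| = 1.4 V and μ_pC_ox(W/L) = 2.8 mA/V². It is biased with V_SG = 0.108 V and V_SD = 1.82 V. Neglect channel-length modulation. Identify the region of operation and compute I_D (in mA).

Cutoff; I_D = 0 mA

V_SG = 0.108 V < |V_tp| = 1.4 V, so the transistor is in cutoff.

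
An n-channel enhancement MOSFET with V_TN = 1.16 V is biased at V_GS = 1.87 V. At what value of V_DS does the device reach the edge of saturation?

V_DS,sat = 0.710 V

The boundary between triode and saturation is V_DS = V_GS − V_TN = V_ov.
V_ov = 1.87 − 1.16 = 0.71 V.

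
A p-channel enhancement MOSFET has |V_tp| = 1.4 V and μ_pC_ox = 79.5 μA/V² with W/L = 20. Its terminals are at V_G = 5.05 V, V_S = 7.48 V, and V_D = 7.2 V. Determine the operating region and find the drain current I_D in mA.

V_SG = V_S − V_G = 7.48 − 5.05 = 2.43 V; V_SD = V_S − V_D = 7.48 − 7.2 = 0.28 V.
k_p = μ_pC_ox · (W/L) = 1.59 mA/V².
V_ov = V_SG − |V_tp| = 2.43 − 1.4 = 1.03 V.
Since V_SD = 0.28 V < V_ov = 1.03 V, the device is in the triode region.
I_D = k_p [V_ov · V_SD − ½ V_SD²] = 1.59 × [1.03 × 0.28 − 0.5 × 0.28²] = 0.396 mA.

Triode; I_D = 0.396 mA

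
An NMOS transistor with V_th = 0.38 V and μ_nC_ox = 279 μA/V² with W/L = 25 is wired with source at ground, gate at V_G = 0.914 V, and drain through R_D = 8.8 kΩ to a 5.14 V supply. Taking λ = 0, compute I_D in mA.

V_GS = V_G = 0.914 V, so V_ov = 0.914 − 0.38 = 0.534 V.
k_n = μ_nC_ox · (W/L) = 6.975 mA/V².
Assume saturation: I_D = ½ k_n V_ov² = 0.5 × 6.975 × 0.534² = 0.994 mA, giving V_DS = V_DD − I_D R_D = 5.14 − 0.994 × 8.8 = -3.61 V.
But -3.61 V < V_ov = 0.534 V, so the device is actually in triode.
In triode I_D = k_n[V_ov V_DS − ½ V_DS²] and I_D = (V_DD − V_DS)/R_D. Equating: 30.7 V_DS² − 33.78 V_DS + 5.14 = 0, giving V_DS = 0.182 V (the root below V_ov).
I_D = (5.14 − 0.182) / 8.8 = 0.563 mA.

I_D = 0.563 mA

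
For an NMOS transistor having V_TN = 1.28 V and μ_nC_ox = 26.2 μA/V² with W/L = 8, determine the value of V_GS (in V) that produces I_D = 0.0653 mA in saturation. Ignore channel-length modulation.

k_n = μ_nC_ox · (W/L) = 0.2096 mA/V².
In saturation I_D = ½ k_n (V_GS − V_TN)², so V_GS − V_TN = √(2 I_D / k_n) = √(2 × 0.0653 / 0.2096) = 0.789 V.
V_GS = 1.28 + 0.789 = 2.07 V.

V_GS = 2.07 V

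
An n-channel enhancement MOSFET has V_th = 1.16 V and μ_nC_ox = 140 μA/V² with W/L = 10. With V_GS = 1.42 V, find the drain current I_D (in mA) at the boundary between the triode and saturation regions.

I_D = 0.0473 mA

At the boundary V_DS = V_ov = V_GS − V_th = 1.42 − 1.16 = 0.26 V.
k_n = μ_nC_ox · (W/L) = 1.4 mA/V².
I_D = ½ k_n V_ov² = 0.5 × 1.4 × 0.26² = 0.0473 mA.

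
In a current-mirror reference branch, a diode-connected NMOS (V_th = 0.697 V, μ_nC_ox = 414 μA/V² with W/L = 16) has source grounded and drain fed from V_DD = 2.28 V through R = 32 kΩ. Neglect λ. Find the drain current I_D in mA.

I_D = 0.0458 mA

With gate tied to drain, V_GS = V_DS ≥ V_GS − V_th, so the device is in saturation.
k_n = μ_nC_ox · (W/L) = 6.624 mA/V².
KCL at the drain: ½ k_n (V_GS − V_th)² = (V_DD − V_GS)/R.
Let x = V_GS − 0.697. Then 106 x² + x − 1.583 = 0, giving x = 0.118 V (positive root), so V_GS = 0.815 V.
I_D = (V_DD − V_GS)/R = (2.28 − 0.815) / 32 = 0.0458 mA.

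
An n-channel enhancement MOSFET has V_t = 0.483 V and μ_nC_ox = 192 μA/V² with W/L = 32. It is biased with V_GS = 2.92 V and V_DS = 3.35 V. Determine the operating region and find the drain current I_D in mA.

k_n = μ_nC_ox · (W/L) = 6.144 mA/V².
V_ov = V_GS − V_t = 2.92 − 0.483 = 2.44 V.
Since V_DS = 3.35 V ≥ V_ov = 2.44 V, the device is in saturation.
I_D = ½ k_n V_ov² = 0.5 × 6.144 × 2.44² = 18.2 mA.

Saturation; I_D = 18.2 mA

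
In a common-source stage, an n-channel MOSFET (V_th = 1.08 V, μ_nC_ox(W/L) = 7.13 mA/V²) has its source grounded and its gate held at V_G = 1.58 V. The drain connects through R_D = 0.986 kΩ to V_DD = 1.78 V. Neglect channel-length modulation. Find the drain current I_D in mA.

I_D = 0.891 mA

V_GS = V_G = 1.58 V, so V_ov = 1.58 − 1.08 = 0.5 V.
Assume saturation: I_D = ½ k_n V_ov² = 0.5 × 7.13 × 0.5² = 0.891 mA, giving V_DS = V_DD − I_D R_D = 1.78 − 0.891 × 0.986 = 0.901 V.
V_DS = 0.901 V ≥ V_ov = 0.5 V, confirming saturation.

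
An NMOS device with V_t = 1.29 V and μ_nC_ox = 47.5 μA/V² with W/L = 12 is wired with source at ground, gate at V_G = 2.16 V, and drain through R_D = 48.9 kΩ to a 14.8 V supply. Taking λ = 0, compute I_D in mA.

I_D = 0.216 mA

V_GS = V_G = 2.16 V, so V_ov = 2.16 − 1.29 = 0.87 V.
k_n = μ_nC_ox · (W/L) = 0.57 mA/V².
Assume saturation: I_D = ½ k_n V_ov² = 0.5 × 0.57 × 0.87² = 0.216 mA, giving V_DS = V_DD − I_D R_D = 14.8 − 0.216 × 48.9 = 4.25 V.
V_DS = 4.25 V ≥ V_ov = 0.87 V, confirming saturation.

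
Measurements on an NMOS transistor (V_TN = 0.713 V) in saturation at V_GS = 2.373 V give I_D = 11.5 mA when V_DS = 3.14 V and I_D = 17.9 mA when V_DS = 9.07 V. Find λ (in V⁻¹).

λ = 0.133 V⁻¹

With V_GS fixed, I_D ∝ (1 + λ V_DS) in saturation, so I_D2/I_D1 = (1 + λ V_DS2)/(1 + λ V_DS1).
17.9/11.5 = 1.557 = (1 + 9.07 λ)/(1 + 3.14 λ).
Solving: λ (I_D1 V_DS2 − I_D2 V_DS1) = I_D2 − I_D1, so λ = (17.9 − 11.5) / (11.5 × 9.07 − 17.9 × 3.14) = 6.4 / 48.1 = 0.133 V⁻¹.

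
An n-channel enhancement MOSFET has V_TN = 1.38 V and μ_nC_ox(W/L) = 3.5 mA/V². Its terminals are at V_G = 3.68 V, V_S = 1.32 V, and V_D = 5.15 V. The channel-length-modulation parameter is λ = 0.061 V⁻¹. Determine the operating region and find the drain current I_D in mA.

Saturation; I_D = 2.07 mA

V_GS = V_G − V_S = 3.68 − 1.32 = 2.36 V; V_DS = V_D − V_S = 5.15 − 1.32 = 3.83 V.
V_ov = V_GS − V_TN = 2.36 − 1.38 = 0.98 V.
Since V_DS = 3.83 V ≥ V_ov = 0.98 V, the device is in saturation.
I_D = ½ k_n V_ov² (1 + λ V_DS) = 0.5 × 3.5 × 0.98² × (1 + 0.061 × 3.83) = 2.07 mA.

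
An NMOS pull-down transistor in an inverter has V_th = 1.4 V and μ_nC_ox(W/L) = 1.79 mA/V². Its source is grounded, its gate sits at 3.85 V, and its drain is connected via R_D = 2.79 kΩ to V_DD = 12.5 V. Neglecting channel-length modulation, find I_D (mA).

I_D = 4.04 mA

V_GS = V_G = 3.85 V, so V_ov = 3.85 − 1.4 = 2.45 V.
Assume saturation: I_D = ½ k_n V_ov² = 0.5 × 1.79 × 2.45² = 5.37 mA, giving V_DS = V_DD − I_D R_D = 12.5 − 5.37 × 2.79 = -2.49 V.
But -2.49 V < V_ov = 2.45 V, so the device is actually in triode.
In triode I_D = k_n[V_ov V_DS − ½ V_DS²] and I_D = (V_DD − V_DS)/R_D. Equating: 2.5 V_DS² − 13.24 V_DS + 12.5 = 0, giving V_DS = 1.23 V (the root below V_ov).
I_D = (12.5 − 1.23) / 2.79 = 4.04 mA.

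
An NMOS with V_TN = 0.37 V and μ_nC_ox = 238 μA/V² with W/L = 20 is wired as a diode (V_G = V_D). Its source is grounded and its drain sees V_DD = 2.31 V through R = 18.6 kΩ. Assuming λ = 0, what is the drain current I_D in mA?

I_D = 0.0936 mA

With gate tied to drain, V_GS = V_DS ≥ V_GS − V_TN, so the device is in saturation.
k_n = μ_nC_ox · (W/L) = 4.76 mA/V².
KCL at the drain: ½ k_n (V_GS − V_TN)² = (V_DD − V_GS)/R.
Let x = V_GS − 0.37. Then 44.3 x² + x − 1.94 = 0, giving x = 0.198 V (positive root), so V_GS = 0.568 V.
I_D = (V_DD − V_GS)/R = (2.31 − 0.568) / 18.6 = 0.0936 mA.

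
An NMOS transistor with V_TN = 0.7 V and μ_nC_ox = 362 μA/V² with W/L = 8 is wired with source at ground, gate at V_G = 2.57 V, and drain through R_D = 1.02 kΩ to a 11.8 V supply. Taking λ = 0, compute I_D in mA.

V_GS = V_G = 2.57 V, so V_ov = 2.57 − 0.7 = 1.87 V.
k_n = μ_nC_ox · (W/L) = 2.896 mA/V².
Assume saturation: I_D = ½ k_n V_ov² = 0.5 × 2.896 × 1.87² = 5.06 mA, giving V_DS = V_DD − I_D R_D = 11.8 − 5.06 × 1.02 = 6.64 V.
V_DS = 6.64 V ≥ V_ov = 1.87 V, confirming saturation.

I_D = 5.06 mA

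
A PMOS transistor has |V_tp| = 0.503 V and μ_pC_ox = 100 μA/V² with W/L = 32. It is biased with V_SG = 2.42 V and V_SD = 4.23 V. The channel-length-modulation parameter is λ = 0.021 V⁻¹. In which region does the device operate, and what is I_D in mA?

Saturation; I_D = 6.40 mA

k_p = μ_pC_ox · (W/L) = 3.2 mA/V².
V_ov = V_SG − |V_tp| = 2.42 − 0.503 = 1.92 V.
Since V_SD = 4.23 V ≥ V_ov = 1.92 V, the device is in saturation.
I_D = ½ k_p V_ov² (1 + λ V_SD) = 0.5 × 3.2 × 1.92² × (1 + 0.021 × 4.23) = 6.4 mA.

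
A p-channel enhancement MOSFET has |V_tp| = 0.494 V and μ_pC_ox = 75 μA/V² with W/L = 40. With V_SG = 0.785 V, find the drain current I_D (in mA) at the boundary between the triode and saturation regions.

I_D = 0.127 mA

At the boundary V_SD = V_ov = V_SG − |V_tp| = 0.785 − 0.494 = 0.291 V.
k_p = μ_pC_ox · (W/L) = 3 mA/V².
I_D = ½ k_p V_ov² = 0.5 × 3 × 0.291² = 0.127 mA.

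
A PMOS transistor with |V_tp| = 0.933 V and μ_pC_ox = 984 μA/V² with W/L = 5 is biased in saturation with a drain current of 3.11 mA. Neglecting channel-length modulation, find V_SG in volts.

V_SG = 2.06 V

k_p = μ_pC_ox · (W/L) = 4.92 mA/V².
In saturation I_D = ½ k_p (V_SG − |V_tp|)², so V_SG − |V_tp| = √(2 I_D / k_p) = √(2 × 3.11 / 4.92) = 1.12 V.
V_SG = 0.933 + 1.12 = 2.06 V.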